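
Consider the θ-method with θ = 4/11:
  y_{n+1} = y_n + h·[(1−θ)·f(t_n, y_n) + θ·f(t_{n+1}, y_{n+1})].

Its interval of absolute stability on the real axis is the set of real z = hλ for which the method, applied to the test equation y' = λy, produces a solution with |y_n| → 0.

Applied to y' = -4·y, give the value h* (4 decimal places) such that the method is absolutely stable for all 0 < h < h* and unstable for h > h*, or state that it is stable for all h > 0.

(-7.3333,0); λ=-4 ⇒ h* = (22/3)/4 = 1.8333.

With y'=λy (z=hλ):
  y_{n+1} = y_n + z·[7/11·y_n + 4/11·y_{n+1}] ⇒ (1 − 4/11z)y_{n+1} = (1 + 7/11z)y_n
  R(z) = (1 + 7/11z)/(1 − 4/11z).

Need |R(x)|<1, x<0.
x=-1.25: |R|=0.1406
R=−1: 1+7/11x = −1+4/11x ⇒ -3/11x=2 ⇒ x=2/(-3/11)=-7.3333
Confirm numerically:
  x=-5.223: |R|=0.80149 <1
  x=-4.622: |R|=0.72416 <1
  x=-3.281: |R|=0.49606 <1
  x=-7.781: |R|=1.03188 >1
  x=-7.738: |R|=1.02894 >1
Interval (-7.3333, 0).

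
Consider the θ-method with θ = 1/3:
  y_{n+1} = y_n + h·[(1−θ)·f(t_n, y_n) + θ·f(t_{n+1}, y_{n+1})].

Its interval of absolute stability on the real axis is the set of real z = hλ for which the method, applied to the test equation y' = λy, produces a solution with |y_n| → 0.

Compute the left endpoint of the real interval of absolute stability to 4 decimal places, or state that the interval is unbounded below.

left endpoint -6.0000.

On y'=λy, z=hλ:
  y_{n+1} = y_n + z·[2/3·y_n + 1/3·y_{n+1}] ⇒ (1 − 1/3z)y_{n+1} = (1 + 2/3z)y_n
  Hence R(z) = (1 + 2/3z)/(1 − 1/3z).

Find x<0 with |R(x)|<1.
x=-0.46: |R|=0.6012
R=−1: 1+2/3x = −1+1/3x ⇒ -1/3x=2 ⇒ x=2/(-1/3)=-6.0000
Confirm numerically:
  x=-5.079: |R|=0.88600 <1
  x=-4.548: |R|=0.80763 <1
  x=-2.934: |R|=0.48332 <1
  x=-6.543: |R|=1.05690 >1
  x=-6.533: |R|=1.05591 >1
  x=-6.500: |R|=1.05263 >1
So |R|<1 on (-6.0000, 0).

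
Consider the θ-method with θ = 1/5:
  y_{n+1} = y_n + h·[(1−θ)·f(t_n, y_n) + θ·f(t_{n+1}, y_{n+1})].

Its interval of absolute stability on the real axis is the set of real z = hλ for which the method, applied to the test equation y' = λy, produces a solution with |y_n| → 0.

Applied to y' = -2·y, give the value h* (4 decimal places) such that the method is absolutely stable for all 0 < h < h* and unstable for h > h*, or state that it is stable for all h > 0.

(-3.3333,0); λ=-2 ⇒ h* = (10/3)/2 = 1.6667.

With y'=λy (z=hλ):
  y_{n+1} = y_n + z·[4/5·y_n + 1/5·y_{n+1}] ⇒ (1 − 1/5z)y_{n+1} = (1 + 4/5z)y_n
  R(z) = (1 + 4/5z)/(1 − 1/5z).

Need |R(x)|<1, x<0.
x=-1.11: |R|=0.0917
R=−1: 1+4/5x = −1+1/5x ⇒ -3/5x=2 ⇒ x=2/(-3/5)=-3.3333
Confirm numerically:
  x=-2.402: |R|=0.62253 <1
  x=-1.660: |R|=0.24625 <1
  x=-1.584: |R|=0.20292 <1
  x=-3.713: |R|=1.13072 >1
  x=-3.561: |R|=1.07978 >1
  x=-3.464: |R|=1.04631 >1
Interval (-3.3333, 0).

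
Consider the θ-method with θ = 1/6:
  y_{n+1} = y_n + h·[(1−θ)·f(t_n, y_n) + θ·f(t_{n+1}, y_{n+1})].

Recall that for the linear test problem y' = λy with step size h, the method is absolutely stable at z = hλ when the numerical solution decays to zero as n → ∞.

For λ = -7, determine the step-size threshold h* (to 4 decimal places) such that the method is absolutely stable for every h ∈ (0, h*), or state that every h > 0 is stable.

Set f=λy, z=hλ:
  y_{n+1} = y_n + z·[5/6·y_n + 1/6·y_{n+1}] ⇒ (1 − 1/6z)y_{n+1} = (1 + 5/6z)y_n
  so R(z) = (1 + 5/6z)/(1 − 1/6z).

Need |R(x)|<1, x<0.
x=-1.25: |R|=0.0345
R=−1: 1+5/6x = −1+1/6x ⇒ -2/3x=2 ⇒ x=2/(-2/3)=-3.0000
Confirm numerically:
  x=-1.751: |R|=0.35544 <1
  x=-1.580: |R|=0.25066 <1
  x=-1.309: |R|=0.07457 <1
  x=-3.442: |R|=1.18725 >1
  x=-3.178: |R|=1.07758 >1
  x=-3.106: |R|=1.04656 >1
So |R|<1 on (-3.0000, 0).

(-3.0000,0); λ=-7 ⇒ h* = (3)/7 = 0.4286.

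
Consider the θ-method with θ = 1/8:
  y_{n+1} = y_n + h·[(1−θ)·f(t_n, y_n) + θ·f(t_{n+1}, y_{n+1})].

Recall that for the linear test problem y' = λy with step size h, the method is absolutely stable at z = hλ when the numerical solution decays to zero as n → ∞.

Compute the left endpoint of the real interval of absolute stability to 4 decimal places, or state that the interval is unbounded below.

left endpoint -2.6667.

With y'=λy (z=hλ):
  y_{n+1} = y_n + z·[7/8·y_n + 1/8·y_{n+1}] ⇒ (1 − 1/8z)y_{n+1} = (1 + 7/8z)y_n
  Hence R(z) = (1 + 7/8z)/(1 − 1/8z).

Find x<0 with |R(x)|<1.
x=-0.68: |R|=0.3733
R=−1: 1+7/8x = −1+1/8x ⇒ -3/4x=2 ⇒ x=2/(-3/4)=-2.6667
Confirm numerically:
  x=-2.564: |R|=0.94169 <1
  x=-1.982: |R|=0.58846 <1
  x=-1.742: |R|=0.43051 <1
  x=-2.834: |R|=1.09267 >1
  x=-2.710: |R|=1.02428 >1
Interval (-2.6667, 0).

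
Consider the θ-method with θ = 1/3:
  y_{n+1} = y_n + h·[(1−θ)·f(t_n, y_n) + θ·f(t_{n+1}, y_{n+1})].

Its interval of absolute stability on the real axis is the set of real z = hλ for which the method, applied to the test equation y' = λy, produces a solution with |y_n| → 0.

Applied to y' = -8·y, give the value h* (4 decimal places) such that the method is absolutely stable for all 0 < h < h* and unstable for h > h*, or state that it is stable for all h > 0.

Test eqn y'=λy, z=hλ:
  y_{n+1} = y_n + z·[2/3·y_n + 1/3·y_{n+1}] ⇒ (1 − 1/3z)y_{n+1} = (1 + 2/3z)y_n
  R(z) = (1 + 2/3z)/(1 − 1/3z).

Boundary: |R(x)|=1, x<0.
x=-0.86: |R|=0.3316
R=−1: 1+2/3x = −1+1/3x ⇒ -1/3x=2 ⇒ x=2/(-1/3)=-6.0000
Confirm numerically:
  x=-5.899: |R|=0.98865 <1
  x=-4.897: |R|=0.86033 <1
  x=-4.677: |R|=0.82767 <1
  x=-6.472: |R|=1.04983 >1
  x=-6.347: |R|=1.03712 >1
  x=-6.111: |R|=1.01218 >1
Interval (-6.0000, 0).

(-6.0000,0); λ=-8 ⇒ h* = (6)/8 = 0.7500.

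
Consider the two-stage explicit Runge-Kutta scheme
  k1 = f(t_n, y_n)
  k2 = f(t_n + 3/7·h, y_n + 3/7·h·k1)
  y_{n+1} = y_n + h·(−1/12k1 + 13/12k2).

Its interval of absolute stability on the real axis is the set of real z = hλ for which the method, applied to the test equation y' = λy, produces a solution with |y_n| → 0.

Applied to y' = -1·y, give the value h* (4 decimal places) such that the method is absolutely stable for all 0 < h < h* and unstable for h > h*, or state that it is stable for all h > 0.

With y'=λy (z=hλ):
  k1=λy_n ⇒ h·k1=z·y_n;  k2=λ(1+3/7z)y_n ⇒ h·k2=z(1+3/7z)y_n
  y_{n+1}/y_n = 1 − 1/12z + 13/12z(1+3/7z) = 1 + z + 13/28z²
  so R(z) = 1 + z + 13/28z².

Find x<0 with |R(x)|<1.
x=-0.66: |R|=0.5422
R=1: x+13/28x²=0 ⇒ x=−28/13=-2.1538; min R=1−1/(4·13/28)=0.4615>−1
Confirm numerically:
  x=-1.655: |R|=0.61669 <1
  x=-1.620: |R|=0.59847 <1
  x=-1.010: |R|=0.46362 <1
  x=-2.634: |R|=1.58719 >1
  x=-2.608: |R|=1.54992 >1
  x=-2.522: |R|=1.43108 >1
Stable set (-2.1538, 0).

(-2.1538,0); λ=-1 ⇒ h* = (28/13)/1 = 2.1538.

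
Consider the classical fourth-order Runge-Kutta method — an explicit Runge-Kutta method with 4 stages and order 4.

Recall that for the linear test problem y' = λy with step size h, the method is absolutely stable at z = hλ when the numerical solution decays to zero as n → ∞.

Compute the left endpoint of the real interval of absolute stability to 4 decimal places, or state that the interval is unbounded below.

On y'=λy, z=hλ:
  order 4, 4-stage ⇒ R(z)=1+z+z^2/2+z^3/6+z^4/24
  (e.g. R(-1.05)=0.35896, |R|=0.35896)

Boundary: |R(x)|=1, x<0.
x=-1.05: |R|=0.3590
|R(-2.82)|=1.0536 |R(-2.07)|=0.3592 |R(-2.03)|=0.3438
Bisect:
  x_lo=-3.5516 |R|=2.9184  x_hi=-0.1325 |R|=0.8759
  mid=-1.84207 |R|=0.29253 →hi
  mid=-2.69685 |R|=0.87463 →hi
  mid=-3.12424 |R|=1.64341 →lo
  mid=-2.91054 |R|=1.20585 →lo
  mid=-2.80369 |R|=1.02810 →lo
  mid=-2.75027 |R|=0.94847 →hi
  mid=-2.77698 |R|=0.98754 →hi
  ...
  [-2.78533,-2.78512] ⇒ x*=-2.7853
Interval (-2.7853, 0).

z* = -2.7853.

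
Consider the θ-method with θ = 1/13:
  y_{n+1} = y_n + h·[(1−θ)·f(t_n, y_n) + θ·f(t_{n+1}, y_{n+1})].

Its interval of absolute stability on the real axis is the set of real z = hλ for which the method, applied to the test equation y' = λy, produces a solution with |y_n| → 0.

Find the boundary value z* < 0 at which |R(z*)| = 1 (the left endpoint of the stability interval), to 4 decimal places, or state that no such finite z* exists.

left endpoint -2.3636.

Set f=λy, z=hλ:
  y_{n+1} = y_n + z·[12/13·y_n + 1/13·y_{n+1}] ⇒ (1 − 1/13z)y_{n+1} = (1 + 12/13z)y_n
  R(z) = (1 + 12/13z)/(1 − 1/13z).

Solve |R(x)|<1 on ℝ⁻.
x=-0.46: |R|=0.5557
R=−1: 1+12/13x = −1+1/13x ⇒ -11/13x=2 ⇒ x=2/(-11/13)=-2.3636
Confirm numerically:
  x=-1.882: |R|=0.64400 <1
  x=-1.347: |R|=0.22053 <1
  x=-1.245: |R|=0.13619 <1
  x=-2.657: |R|=1.20611 >1
  x=-2.581: |R|=1.15346 >1
  x=-2.494: |R|=1.09255 >1
Stable set (-2.3636, 0).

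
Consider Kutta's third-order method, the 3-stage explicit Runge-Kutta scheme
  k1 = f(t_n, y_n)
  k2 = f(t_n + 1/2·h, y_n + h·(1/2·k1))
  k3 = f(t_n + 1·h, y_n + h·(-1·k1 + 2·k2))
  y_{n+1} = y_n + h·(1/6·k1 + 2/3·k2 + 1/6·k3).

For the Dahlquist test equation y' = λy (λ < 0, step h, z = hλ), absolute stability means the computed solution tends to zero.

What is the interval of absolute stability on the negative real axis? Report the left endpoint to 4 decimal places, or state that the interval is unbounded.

Set f=λy, z=hλ:
  order 3, 3-stage ⇒ R(z)=1+z+z^2/2+z^3/6
  (e.g. R(-1.33)=0.16234, |R|=0.16234)

Find x<0 with |R(x)|<1.
x=-1.33: |R|=0.1623
|R(-2.79)|=1.5176 |R(-0.95)|=0.3584 |R(-0.65)|=0.5155
Bisect:
  x_lo=-3.2183 |R|=2.5952  x_hi=-0.3227 |R|=0.7238
  mid=-1.77050 |R|=0.12815 →hi
  mid=-2.49441 |R|=0.97011 →hi
  mid=-2.85637 |R|=1.66106 →lo
  mid=-2.67539 |R|=1.28815 →lo
  mid=-2.58490 |R|=1.12264 →lo
  mid=-2.53966 |R|=1.04480 →lo
  mid=-2.51703 |R|=1.00706 →lo
  ...
  [-2.51279,-2.51262] ⇒ x*=-2.5127
Stable set (-2.5127, 0).

(-2.5127, 0).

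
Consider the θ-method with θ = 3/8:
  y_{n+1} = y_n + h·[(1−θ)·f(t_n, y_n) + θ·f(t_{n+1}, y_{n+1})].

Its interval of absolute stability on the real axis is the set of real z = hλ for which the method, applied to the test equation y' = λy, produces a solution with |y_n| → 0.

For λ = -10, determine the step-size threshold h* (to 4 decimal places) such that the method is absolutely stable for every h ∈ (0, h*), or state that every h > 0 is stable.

(-8.0000,0); λ=-10 ⇒ h* = (8)/10 = 0.8000.

With y'=λy (z=hλ):
  y_{n+1} = y_n + z·[5/8·y_n + 3/8·y_{n+1}] ⇒ (1 − 3/8z)y_{n+1} = (1 + 5/8z)y_n
  ⇒ R(z) = (1 + 5/8z)/(1 − 3/8z).

Find x<0 with |R(x)|<1.
x=-1.24: |R|=0.1536
R=−1: 1+5/8x = −1+3/8x ⇒ -1/4x=2 ⇒ x=2/(-1/4)=-8.0000
Confirm numerically:
  x=-6.375: |R|=0.88018 <1
  x=-5.904: |R|=0.83696 <1
  x=-5.298: |R|=0.77383 <1
  x=-4.521: |R|=0.67732 <1
  x=-8.134: |R|=1.00827 >1
  x=-8.110: |R|=1.00680 >1
Interval (-8.0000, 0).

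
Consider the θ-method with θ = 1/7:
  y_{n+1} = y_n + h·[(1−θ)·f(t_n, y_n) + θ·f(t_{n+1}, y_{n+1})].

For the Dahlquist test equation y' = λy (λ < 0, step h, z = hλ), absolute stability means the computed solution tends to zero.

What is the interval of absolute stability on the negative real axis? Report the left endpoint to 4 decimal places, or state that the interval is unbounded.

With y'=λy (z=hλ):
  y_{n+1} = y_n + z·[6/7·y_n + 1/7·y_{n+1}] ⇒ (1 − 1/7z)y_{n+1} = (1 + 6/7z)y_n
  R(z) = (1 + 6/7z)/(1 − 1/7z).

Solve |R(x)|<1 on ℝ⁻.
x=-1.42: |R|=0.1805
R=−1: 1+6/7x = −1+1/7x ⇒ -5/7x=2 ⇒ x=2/(-5/7)=-2.8000
Confirm numerically:
  x=-2.229: |R|=0.69065 <1
  x=-1.824: |R|=0.44696 <1
  x=-1.461: |R|=0.20872 <1
  x=-1.373: |R|=0.14786 <1
  x=-3.127: |R|=1.16145 >1
  x=-3.013: |R|=1.10636 >1
So |R|<1 on (-2.8000, 0).

(-2.8000, 0).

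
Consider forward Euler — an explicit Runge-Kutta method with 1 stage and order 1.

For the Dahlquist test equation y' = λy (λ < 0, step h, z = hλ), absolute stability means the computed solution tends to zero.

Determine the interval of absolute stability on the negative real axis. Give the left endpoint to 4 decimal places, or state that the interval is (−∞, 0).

(-2.0000, 0).

Test eqn y'=λy, z=hλ:
  order 1, 1-stage ⇒ R(z)=1+z
  (e.g. R(-0.4)=0.60000, |R|=0.60000)

Boundary: |R(x)|=1, x<0.
x=-0.4: |R|=0.6000
|R(-2.14)|=1.1400 |R(-2.02)|=1.0200 |R(-1)|=0.0000
Bisect:
  x_lo=-2.6063 |R|=1.6063  x_hi=-0.0835 |R|=0.9165
  mid=-1.34489 |R|=0.34489 →hi
  mid=-1.97559 |R|=0.97559 →hi
  mid=-2.29094 |R|=1.29094 →lo
  mid=-2.13327 |R|=1.13327 →lo
  mid=-2.05443 |R|=1.05443 →lo
  mid=-2.01501 |R|=1.01501 →lo
  mid=-1.99530 |R|=0.99530 →hi
  mid=-2.00516 |R|=1.00516 →lo
  mid=-2.00023 |R|=1.00023 →lo
  mid=-1.99776 |R|=0.99776 →hi
  ...
  [-2.00007,-1.99992] ⇒ x*=-2.0000
Interval (-2.0000, 0).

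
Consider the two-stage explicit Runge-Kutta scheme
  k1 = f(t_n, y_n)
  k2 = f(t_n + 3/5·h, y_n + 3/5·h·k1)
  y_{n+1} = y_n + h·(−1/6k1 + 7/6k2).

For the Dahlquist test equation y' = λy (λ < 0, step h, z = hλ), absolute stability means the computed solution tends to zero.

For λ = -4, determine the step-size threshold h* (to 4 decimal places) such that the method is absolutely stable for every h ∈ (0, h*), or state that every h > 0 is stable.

(-1.4286,0); λ=-4 ⇒ h* = (10/7)/4 = 0.3571.

With y'=λy (z=hλ):
  k1=λy_n ⇒ h·k1=z·y_n;  k2=λ(1+3/5z)y_n ⇒ h·k2=z(1+3/5z)y_n
  y_{n+1}/y_n = 1 − 1/6z + 7/6z(1+3/5z) = 1 + z + 7/10z²
  so R(z) = 1 + z + 7/10z².

Solve |R(x)|<1 on ℝ⁻.
x=-0.76: |R|=0.6443
R=1: x+7/10x²=0 ⇒ x=−10/7=-1.4286; min R=1−1/(4·7/10)=0.6429>−1
Confirm numerically:
  x=-1.317: |R|=0.89714 <1
  x=-1.018: |R|=0.70743 <1
  x=-0.893: |R|=0.66521 <1
  x=-1.903: |R|=1.63199 >1
  x=-1.742: |R|=1.38219 >1
  x=-1.603: |R|=1.19573 >1
So |R|<1 on (-1.4286, 0).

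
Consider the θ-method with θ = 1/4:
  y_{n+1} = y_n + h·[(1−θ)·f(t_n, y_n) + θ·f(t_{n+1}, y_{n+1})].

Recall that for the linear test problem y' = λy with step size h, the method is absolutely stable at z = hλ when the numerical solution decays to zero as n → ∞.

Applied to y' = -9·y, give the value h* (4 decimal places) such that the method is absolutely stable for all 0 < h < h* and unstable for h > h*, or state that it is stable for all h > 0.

(-4.0000,0); λ=-9 ⇒ h* = (4)/9 = 0.4444.

Set f=λy, z=hλ:
  y_{n+1} = y_n + z·[3/4·y_n + 1/4·y_{n+1}] ⇒ (1 − 1/4z)y_{n+1} = (1 + 3/4z)y_n
  so R(z) = (1 + 3/4z)/(1 − 1/4z).

Solve |R(x)|<1 on ℝ⁻.
x=-0.71: |R|=0.3970
R=−1: 1+3/4x = −1+1/4x ⇒ -1/2x=2 ⇒ x=2/(-1/2)=-4.0000
Confirm numerically:
  x=-3.634: |R|=0.90411 <1
  x=-3.531: |R|=0.87545 <1
  x=-2.874: |R|=0.67239 <1
  x=-2.838: |R|=0.66013 <1
  x=-4.278: |R|=1.06717 >1
  x=-4.088: |R|=1.02176 >1
Stable set (-4.0000, 0).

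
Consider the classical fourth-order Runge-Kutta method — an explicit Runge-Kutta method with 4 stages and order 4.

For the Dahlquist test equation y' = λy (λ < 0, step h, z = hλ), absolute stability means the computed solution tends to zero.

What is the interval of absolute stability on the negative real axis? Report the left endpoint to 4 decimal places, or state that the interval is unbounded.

On y'=λy, z=hλ:
  order 4, 4-stage ⇒ R(z)=1+z+z^2/2+z^3/6+z^4/24
  (e.g. R(-1.7)=0.27417, |R|=0.27417)

Need |R(x)|<1, x<0.
x=-1.7: |R|=0.2742
|R(-3.03)|=1.4361 |R(-2.1)|=0.3718 |R(-1.93)|=0.3124
Bisect:
  x_lo=-3.5821 |R|=3.0331  x_hi=-0.2202 |R|=0.8024
  mid=-1.90112 |R|=0.30510 →hi
  mid=-2.74159 |R|=0.93608 →hi
  mid=-3.16183 |R|=1.73283 →lo
  mid=-2.95171 |R|=1.28130 →lo
  mid=-2.84665 |R|=1.09652 →lo
  mid=-2.79412 |R|=1.01339 →lo
  mid=-2.76786 |R|=0.97403 →hi
  mid=-2.78099 |R|=0.99353 →hi
  ...
  [-2.78530,-2.78509] ⇒ x*=-2.7853
So |R|<1 on (-2.7853, 0).

z∈(-2.7853,0).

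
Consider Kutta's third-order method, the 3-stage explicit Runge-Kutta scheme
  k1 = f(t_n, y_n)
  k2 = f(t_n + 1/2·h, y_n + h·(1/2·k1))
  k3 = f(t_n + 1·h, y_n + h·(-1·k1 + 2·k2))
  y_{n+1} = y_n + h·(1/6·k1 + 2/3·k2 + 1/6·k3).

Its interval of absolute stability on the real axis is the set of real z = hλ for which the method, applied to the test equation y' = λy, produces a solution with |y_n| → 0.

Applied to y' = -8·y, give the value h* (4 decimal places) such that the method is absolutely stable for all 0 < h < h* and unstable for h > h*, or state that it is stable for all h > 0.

Set f=λy, z=hλ:
  order 3, 3-stage ⇒ R(z)=1+z+z^2/2+z^3/6
  (e.g. R(-1.2)=0.23200, |R|=0.23200)

Find x<0 with |R(x)|<1.
x=-1.2: |R|=0.2320
|R(-2.54)|=1.0454 |R(-2.5)|=0.9792 |R(-2)|=0.3333
Bisect:
  x_lo=-3.0178 |R|=2.0449  x_hi=-0.2995 |R|=0.7409
  mid=-1.65867 |R|=0.04363 →hi
  mid=-2.33826 |R|=0.73525 →hi
  mid=-2.67805 |R|=1.29322 →lo
  mid=-2.50816 |R|=0.99247 →hi
  mid=-2.59310 |R|=1.13710 →lo
  mid=-2.55063 |R|=1.06338 →lo
  mid=-2.52939 |R|=1.02758 →lo
  ...
  [-2.51280,-2.51263] ⇒ x*=-2.5127
Stable set (-2.5127, 0).

(-2.5127,0); λ=-8 ⇒ h* = 0.3141.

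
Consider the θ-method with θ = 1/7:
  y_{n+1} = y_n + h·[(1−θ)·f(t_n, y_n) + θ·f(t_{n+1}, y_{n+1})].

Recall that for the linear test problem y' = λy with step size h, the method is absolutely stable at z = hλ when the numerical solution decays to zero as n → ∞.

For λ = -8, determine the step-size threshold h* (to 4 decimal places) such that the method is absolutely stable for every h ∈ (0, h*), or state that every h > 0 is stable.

(-2.8000,0); λ=-8 ⇒ h* = (14/5)/8 = 0.3500.

With y'=λy (z=hλ):
  y_{n+1} = y_n + z·[6/7·y_n + 1/7·y_{n+1}] ⇒ (1 − 1/7z)y_{n+1} = (1 + 6/7z)y_n
  ⇒ R(z) = (1 + 6/7z)/(1 − 1/7z).

Boundary: |R(x)|=1, x<0.
x=-1.13: |R|=0.0271
R=−1: 1+6/7x = −1+1/7x ⇒ -5/7x=2 ⇒ x=2/(-5/7)=-2.8000
Confirm numerically:
  x=-2.333: |R|=0.74981 <1
  x=-2.289: |R|=0.72494 <1
  x=-1.297: |R|=0.09425 <1
  x=-3.163: |R|=1.17859 >1
  x=-3.066: |R|=1.13213 >1
So |R|<1 on (-2.8000, 0).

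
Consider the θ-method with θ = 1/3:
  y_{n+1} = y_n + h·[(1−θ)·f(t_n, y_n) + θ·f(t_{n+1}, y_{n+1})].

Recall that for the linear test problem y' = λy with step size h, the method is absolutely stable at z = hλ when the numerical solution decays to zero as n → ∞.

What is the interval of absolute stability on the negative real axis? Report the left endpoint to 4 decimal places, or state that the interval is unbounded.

(-6.0000, 0).

On y'=λy, z=hλ:
  y_{n+1} = y_n + z·[2/3·y_n + 1/3·y_{n+1}] ⇒ (1 − 1/3z)y_{n+1} = (1 + 2/3z)y_n
  so R(z) = (1 + 2/3z)/(1 − 1/3z).

Find x<0 with |R(x)|<1.
x=-1.06: |R|=0.2167
R=−1: 1+2/3x = −1+1/3x ⇒ -1/3x=2 ⇒ x=2/(-1/3)=-6.0000
Confirm numerically:
  x=-5.149: |R|=0.89557 <1
  x=-5.045: |R|=0.88129 <1
  x=-4.819: |R|=0.84896 <1
  x=-4.714: |R|=0.83329 <1
  x=-6.565: |R|=1.05907 >1
  x=-6.497: |R|=1.05233 >1
  x=-6.192: |R|=1.02089 >1
Interval (-6.0000, 0).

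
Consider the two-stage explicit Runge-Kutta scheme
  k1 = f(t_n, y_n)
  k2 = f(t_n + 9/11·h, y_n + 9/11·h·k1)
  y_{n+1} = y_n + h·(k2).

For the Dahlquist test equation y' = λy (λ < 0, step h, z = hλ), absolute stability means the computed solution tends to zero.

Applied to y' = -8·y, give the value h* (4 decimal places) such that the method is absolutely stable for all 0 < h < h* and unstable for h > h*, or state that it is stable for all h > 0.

With y'=λy (z=hλ):
  k1=λy_n ⇒ h·k1=z·y_n;  k2=λ(1+9/11z)y_n ⇒ h·k2=z(1+9/11z)y_n
  y_{n+1}/y_n = 1 + z(1+9/11z) = 1 + z + 9/11z²
  R(z) = 1 + z + 9/11z².

Find x<0 with |R(x)|<1.
x=-1.13: |R|=0.9147
R=1: x+9/11x²=0 ⇒ x=−11/9=-1.2222; min R=1−1/(4·9/11)=0.6944>−1
Confirm numerically:
  x=-1.033: |R|=0.84007 <1
  x=-1.015: |R|=0.82791 <1
  x=-0.542: |R|=0.69835 <1
  x=-1.658: |R|=1.59115 >1
  x=-1.346: |R|=1.13631 >1
  x=-1.267: |R|=1.04642 >1
Interval (-1.2222, 0).

(-1.2222,0); λ=-8 ⇒ h* = (11/9)/8 = 0.1528.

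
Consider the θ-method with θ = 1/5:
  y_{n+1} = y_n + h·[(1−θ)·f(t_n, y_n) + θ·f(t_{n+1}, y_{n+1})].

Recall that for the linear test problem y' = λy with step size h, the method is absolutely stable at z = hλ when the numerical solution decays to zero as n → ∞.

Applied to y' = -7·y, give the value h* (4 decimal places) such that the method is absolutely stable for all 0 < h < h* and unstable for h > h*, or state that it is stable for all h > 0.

(-3.3333,0); λ=-7 ⇒ h* = (10/3)/7 = 0.4762.

With y'=λy (z=hλ):
  y_{n+1} = y_n + z·[4/5·y_n + 1/5·y_{n+1}] ⇒ (1 − 1/5z)y_{n+1} = (1 + 4/5z)y_n
  R(z) = (1 + 4/5z)/(1 − 1/5z).

Solve |R(x)|<1 on ℝ⁻.
x=-1.08: |R|=0.1118
R=−1: 1+4/5x = −1+1/5x ⇒ -3/5x=2 ⇒ x=2/(-3/5)=-3.3333
Confirm numerically:
  x=-3.284: |R|=0.98213 <1
  x=-3.209: |R|=0.95456 <1
  x=-1.809: |R|=0.32839 <1
  x=-3.900: |R|=1.19101 >1
  x=-3.896: |R|=1.18975 >1
  x=-3.895: |R|=1.18943 >1
Stable set (-3.3333, 0).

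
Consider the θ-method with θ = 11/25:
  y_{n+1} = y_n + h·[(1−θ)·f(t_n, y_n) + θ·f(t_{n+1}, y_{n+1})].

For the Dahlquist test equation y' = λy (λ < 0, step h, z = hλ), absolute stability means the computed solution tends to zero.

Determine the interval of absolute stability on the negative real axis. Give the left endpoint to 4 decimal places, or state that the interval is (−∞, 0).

Test eqn y'=λy, z=hλ:
  y_{n+1} = y_n + z·[14/25·y_n + 11/25·y_{n+1}] ⇒ (1 − 11/25z)y_{n+1} = (1 + 14/25z)y_n
  so R(z) = (1 + 14/25z)/(1 − 11/25z).

Boundary: |R(x)|=1, x<0.
x=-1.33: |R|=0.1610
R=−1: 1+14/25x = −1+11/25x ⇒ -3/25x=2 ⇒ x=2/(-3/25)=-16.6667
Confirm numerically:
  x=-12.626: |R|=0.92603 <1
  x=-11.928: |R|=0.90899 <1
  x=-7.435: |R|=0.74065 <1
  x=-16.989: |R|=1.00456 >1
  x=-16.771: |R|=1.00149 >1
Stable set (-16.6667, 0).

(-16.6667, 0).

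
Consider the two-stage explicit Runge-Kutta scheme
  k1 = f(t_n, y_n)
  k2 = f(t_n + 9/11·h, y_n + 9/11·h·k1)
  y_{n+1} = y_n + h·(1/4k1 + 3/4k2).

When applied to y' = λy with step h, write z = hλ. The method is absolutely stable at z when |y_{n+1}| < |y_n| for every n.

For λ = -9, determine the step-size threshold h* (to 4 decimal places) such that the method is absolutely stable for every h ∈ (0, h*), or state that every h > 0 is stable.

Set f=λy, z=hλ:
  k1=λy_n ⇒ h·k1=z·y_n;  k2=λ(1+9/11z)y_n ⇒ h·k2=z(1+9/11z)y_n
  y_{n+1}/y_n = 1 + 1/4z + 3/4z(1+9/11z) = 1 + z + 27/44z²
  R(z) = 1 + z + 27/44z².

Boundary: |R(x)|=1, x<0.
x=-0.46: |R|=0.6698
R=1: x+27/44x²=0 ⇒ x=−44/27=-1.6296; min R=1−1/(4·27/44)=0.5926>−1
Confirm numerically:
  x=-1.266: |R|=0.71751 <1
  x=-1.242: |R|=0.70457 <1
  x=-1.183: |R|=0.67578 <1
  x=-0.839: |R|=0.59295 <1
  x=-1.881: |R|=1.29014 >1
  x=-1.842: |R|=1.24005 >1
So |R|<1 on (-1.6296, 0).

(-1.6296,0); λ=-9 ⇒ h* = (44/27)/9 = 0.1811.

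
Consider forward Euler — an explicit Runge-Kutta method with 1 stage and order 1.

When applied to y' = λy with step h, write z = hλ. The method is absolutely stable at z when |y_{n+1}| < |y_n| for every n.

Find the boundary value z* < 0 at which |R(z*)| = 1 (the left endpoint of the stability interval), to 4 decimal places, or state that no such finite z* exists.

left endpoint -2.0000.

Test eqn y'=λy, z=hλ:
  order 1, 1-stage ⇒ R(z)=1+z
  (e.g. R(-1.22)=-0.22000, |R|=0.22000)

Boundary: |R(x)|=1, x<0.
x=-1.22: |R|=0.2200
|R(-2.32)|=1.3200 |R(-2.3)|=1.3000 |R(-1.38)|=0.3800
Bisect:
  x_lo=-2.4237 |R|=1.4237  x_hi=-0.2152 |R|=0.7848
  mid=-1.31947 |R|=0.31947 →hi
  mid=-1.87159 |R|=0.87159 →hi
  mid=-2.14765 |R|=1.14765 →lo
  mid=-2.00962 |R|=1.00962 →lo
  mid=-1.94061 |R|=0.94061 →hi
  mid=-1.97511 |R|=0.97511 →hi
  mid=-1.99237 |R|=0.99237 →hi
  mid=-2.00099 |R|=1.00099 →lo
  mid=-1.99668 |R|=0.99668 →hi
  mid=-1.99884 |R|=0.99884 →hi
  ...
  [-2.00005,-1.99991] ⇒ x*=-2.0000
Interval (-2.0000, 0).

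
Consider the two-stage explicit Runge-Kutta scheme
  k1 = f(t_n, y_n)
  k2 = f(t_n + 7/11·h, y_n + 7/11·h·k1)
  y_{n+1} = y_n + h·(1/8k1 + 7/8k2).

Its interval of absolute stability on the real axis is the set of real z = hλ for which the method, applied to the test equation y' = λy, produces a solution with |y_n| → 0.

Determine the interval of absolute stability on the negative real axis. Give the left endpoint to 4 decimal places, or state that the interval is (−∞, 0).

Test eqn y'=λy, z=hλ:
  k1=λy_n ⇒ h·k1=z·y_n;  k2=λ(1+7/11z)y_n ⇒ h·k2=z(1+7/11z)y_n
  y_{n+1}/y_n = 1 + 1/8z + 7/8z(1+7/11z) = 1 + z + 49/88z²
  ⇒ R(z) = 1 + z + 49/88z².

Solve |R(x)|<1 on ℝ⁻.
x=-1.24: |R|=0.6162
R=1: x+49/88x²=0 ⇒ x=−88/49=-1.7959; min R=1−1/(4·49/88)=0.5510>−1
Confirm numerically:
  x=-1.688: |R|=0.89857 <1
  x=-1.057: |R|=0.56510 <1
  x=-1.026: |R|=0.56015 <1
  x=-2.250: |R|=1.56889 >1
  x=-2.165: |R|=1.44493 >1
So |R|<1 on (-1.7959, 0).

(-1.7959, 0).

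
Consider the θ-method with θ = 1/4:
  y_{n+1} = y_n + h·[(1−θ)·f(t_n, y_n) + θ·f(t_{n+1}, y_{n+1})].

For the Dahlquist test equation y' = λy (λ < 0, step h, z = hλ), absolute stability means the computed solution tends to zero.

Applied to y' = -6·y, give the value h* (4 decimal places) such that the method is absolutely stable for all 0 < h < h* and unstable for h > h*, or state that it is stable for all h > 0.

(-4.0000,0); λ=-6 ⇒ h* = (4)/6 = 0.6667.

With y'=λy (z=hλ):
  y_{n+1} = y_n + z·[3/4·y_n + 1/4·y_{n+1}] ⇒ (1 − 1/4z)y_{n+1} = (1 + 3/4z)y_n
  R(z) = (1 + 3/4z)/(1 − 1/4z).

Need |R(x)|<1, x<0.
x=-1.21: |R|=0.0710
R=−1: 1+3/4x = −1+1/4x ⇒ -1/2x=2 ⇒ x=2/(-1/2)=-4.0000
Confirm numerically:
  x=-3.830: |R|=0.95658 <1
  x=-3.649: |R|=0.90822 <1
  x=-3.257: |R|=0.79523 <1
  x=-4.465: |R|=1.10986 >1
  x=-4.078: |R|=1.01931 >1
So |R|<1 on (-4.0000, 0).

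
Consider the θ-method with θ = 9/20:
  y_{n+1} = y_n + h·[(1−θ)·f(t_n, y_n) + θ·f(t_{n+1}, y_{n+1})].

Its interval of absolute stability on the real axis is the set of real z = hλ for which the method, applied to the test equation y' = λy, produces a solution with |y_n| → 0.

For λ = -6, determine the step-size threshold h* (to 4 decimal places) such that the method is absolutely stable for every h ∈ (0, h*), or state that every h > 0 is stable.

On y'=λy, z=hλ:
  y_{n+1} = y_n + z·[11/20·y_n + 9/20·y_{n+1}] ⇒ (1 − 9/20z)y_{n+1} = (1 + 11/20z)y_n
  ⇒ R(z) = (1 + 11/20z)/(1 − 9/20z).

Solve |R(x)|<1 on ℝ⁻.
x=-0.83: |R|=0.3957
R=−1: 1+11/20x = −1+9/20x ⇒ -1/10x=2 ⇒ x=2/(-1/10)=-20.0000
Confirm numerically:
  x=-16.097: |R|=0.95265 <1
  x=-15.094: |R|=0.93704 <1
  x=-12.904: |R|=0.89575 <1
  x=-10.473: |R|=0.83324 <1
  x=-20.353: |R|=1.00347 >1
  x=-20.213: |R|=1.00211 >1
Interval (-20.0000, 0).

(-20.0000,0); λ=-6 ⇒ h* = (20)/6 = 3.3333.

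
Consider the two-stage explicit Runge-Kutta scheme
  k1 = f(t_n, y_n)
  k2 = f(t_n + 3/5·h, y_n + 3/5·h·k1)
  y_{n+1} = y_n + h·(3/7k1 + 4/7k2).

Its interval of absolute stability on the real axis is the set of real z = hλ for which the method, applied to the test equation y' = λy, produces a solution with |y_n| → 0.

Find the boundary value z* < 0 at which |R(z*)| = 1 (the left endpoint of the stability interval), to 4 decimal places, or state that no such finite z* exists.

z* = -2.9167.

On y'=λy, z=hλ:
  k1=λy_n ⇒ h·k1=z·y_n;  k2=λ(1+3/5z)y_n ⇒ h·k2=z(1+3/5z)y_n
  y_{n+1}/y_n = 1 + 3/7z + 4/7z(1+3/5z) = 1 + z + 12/35z²
  ⇒ R(z) = 1 + z + 12/35z².

Solve |R(x)|<1 on ℝ⁻.
x=-0.41: |R|=0.6476
R=1: x+12/35x²=0 ⇒ x=−35/12=-2.9167; min R=1−1/(4·12/35)=0.2708>−1
Confirm numerically:
  x=-2.176: |R|=0.44742 <1
  x=-1.800: |R|=0.31086 <1
  x=-1.719: |R|=0.29413 <1
  x=-1.412: |R|=0.27157 <1
  x=-3.390: |R|=1.55015 >1
  x=-3.319: |R|=1.45783 >1
Interval (-2.9167, 0).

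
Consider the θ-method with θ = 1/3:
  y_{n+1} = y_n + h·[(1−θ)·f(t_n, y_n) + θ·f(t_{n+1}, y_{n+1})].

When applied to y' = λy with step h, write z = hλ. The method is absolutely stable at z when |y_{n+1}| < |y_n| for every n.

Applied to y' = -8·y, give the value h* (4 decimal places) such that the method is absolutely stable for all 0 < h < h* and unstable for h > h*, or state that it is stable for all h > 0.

Test eqn y'=λy, z=hλ:
  y_{n+1} = y_n + z·[2/3·y_n + 1/3·y_{n+1}] ⇒ (1 − 1/3z)y_{n+1} = (1 + 2/3z)y_n
  ⇒ R(z) = (1 + 2/3z)/(1 − 1/3z).

Find x<0 with |R(x)|<1.
x=-0.68: |R|=0.4457
R=−1: 1+2/3x = −1+1/3x ⇒ -1/3x=2 ⇒ x=2/(-1/3)=-6.0000
Confirm numerically:
  x=-4.738: |R|=0.83691 <1
  x=-3.418: |R|=0.59769 <1
  x=-2.961: |R|=0.49019 <1
  x=-6.500: |R|=1.05263 >1
  x=-6.381: |R|=1.04061 >1
  x=-6.377: |R|=1.04020 >1
Interval (-6.0000, 0).

(-6.0000,0); λ=-8 ⇒ h* = (6)/8 = 0.7500.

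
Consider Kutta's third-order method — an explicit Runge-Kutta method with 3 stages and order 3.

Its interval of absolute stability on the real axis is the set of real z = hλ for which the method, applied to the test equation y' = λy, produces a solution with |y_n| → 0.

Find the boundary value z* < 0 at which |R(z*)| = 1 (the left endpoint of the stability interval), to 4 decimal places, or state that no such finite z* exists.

z* = -2.5127.

On y'=λy, z=hλ:
  order 3, 3-stage ⇒ R(z)=1+z+z^2/2+z^3/6
  (e.g. R(-1.35)=0.15119, |R|=0.15119)

Find x<0 with |R(x)|<1.
x=-1.35: |R|=0.1512
|R(-2.17)|=0.5186 |R(-2.03)|=0.3638 |R(-1.26)|=0.2004
Bisect:
  x_lo=-3.2385 |R|=2.6554  x_hi=-0.0904 |R|=0.9136
  mid=-1.66444 |R|=0.04778 →hi
  mid=-2.45147 |R|=0.90205 →hi
  mid=-2.84498 |R|=1.63587 →lo
  mid=-2.64823 |R|=1.23705 →lo
  mid=-2.54985 |R|=1.06205 →lo
  mid=-2.50066 |R|=0.98024 →hi
  mid=-2.52525 |R|=1.02068 →lo
  mid=-2.51296 |R|=1.00035 →lo
  ...
  [-2.51276,-2.51257] ⇒ x*=-2.5127
Stable set (-2.5127, 0).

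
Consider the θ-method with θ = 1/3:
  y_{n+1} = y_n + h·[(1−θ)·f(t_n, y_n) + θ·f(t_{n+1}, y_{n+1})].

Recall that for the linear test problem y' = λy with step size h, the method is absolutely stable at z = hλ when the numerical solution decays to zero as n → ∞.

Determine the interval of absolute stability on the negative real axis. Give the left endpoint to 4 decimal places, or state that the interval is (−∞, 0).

Test eqn y'=λy, z=hλ:
  y_{n+1} = y_n + z·[2/3·y_n + 1/3·y_{n+1}] ⇒ (1 − 1/3z)y_{n+1} = (1 + 2/3z)y_n
  ⇒ R(z) = (1 + 2/3z)/(1 − 1/3z).

Find x<0 with |R(x)|<1.
x=-0.64: |R|=0.4725
R=−1: 1+2/3x = −1+1/3x ⇒ -1/3x=2 ⇒ x=2/(-1/3)=-6.0000
Confirm numerically:
  x=-5.408: |R|=0.92959 <1
  x=-5.174: |R|=0.89895 <1
  x=-3.977: |R|=0.71005 <1
  x=-6.356: |R|=1.03805 >1
  x=-6.354: |R|=1.03784 >1
  x=-6.228: |R|=1.02471 >1
So |R|<1 on (-6.0000, 0).

z∈(-6.0000,0).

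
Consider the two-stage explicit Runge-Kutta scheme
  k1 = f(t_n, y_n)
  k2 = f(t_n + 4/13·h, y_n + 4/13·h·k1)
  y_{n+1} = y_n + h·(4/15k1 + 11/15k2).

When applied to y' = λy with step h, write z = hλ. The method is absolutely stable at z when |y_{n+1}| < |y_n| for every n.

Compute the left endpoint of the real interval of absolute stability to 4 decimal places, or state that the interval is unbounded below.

z* = -4.4318.

Test eqn y'=λy, z=hλ:
  k1=λy_n ⇒ h·k1=z·y_n;  k2=λ(1+4/13z)y_n ⇒ h·k2=z(1+4/13z)y_n
  y_{n+1}/y_n = 1 + 4/15z + 11/15z(1+4/13z) = 1 + z + 44/195z²
  ⇒ R(z) = 1 + z + 44/195z².

Boundary: |R(x)|=1, x<0.
x=-0.59: |R|=0.4885
R=1: x+44/195x²=0 ⇒ x=−195/44=-4.4318; min R=1−1/(4·44/195)=-0.1080>−1
Confirm numerically:
  x=-3.114: |R|=0.07404 <1
  x=-3.060: |R|=0.05281 <1
  x=-2.114: |R|=0.10561 <1
  x=-4.970: |R|=1.60354 >1
  x=-4.792: |R|=1.38945 >1
  x=-4.459: |R|=1.02735 >1
Interval (-4.4318, 0).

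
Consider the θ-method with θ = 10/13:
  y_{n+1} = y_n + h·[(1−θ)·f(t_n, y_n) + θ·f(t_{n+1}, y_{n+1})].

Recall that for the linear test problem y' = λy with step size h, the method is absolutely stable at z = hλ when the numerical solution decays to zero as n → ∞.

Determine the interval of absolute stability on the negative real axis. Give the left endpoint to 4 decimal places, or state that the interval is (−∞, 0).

Set f=λy, z=hλ:
  y_{n+1} = y_n + z·[3/13·y_n + 10/13·y_{n+1}] ⇒ (1 − 10/13z)y_{n+1} = (1 + 3/13z)y_n
  Hence R(z) = (1 + 3/13z)/(1 − 10/13z).

Need |R(x)|<1, x<0.
x=-1.1: |R|=0.4042
x=-2: |R|=0.2121
x=-10: |R|=0.1504
x=-100: |R|=0.2833
θ=10/13≥1/2 ⇒ |1+3/13x|<|1−10/13x| ∀x<0 ⇒ interval (−∞,0).

interval (−∞, 0).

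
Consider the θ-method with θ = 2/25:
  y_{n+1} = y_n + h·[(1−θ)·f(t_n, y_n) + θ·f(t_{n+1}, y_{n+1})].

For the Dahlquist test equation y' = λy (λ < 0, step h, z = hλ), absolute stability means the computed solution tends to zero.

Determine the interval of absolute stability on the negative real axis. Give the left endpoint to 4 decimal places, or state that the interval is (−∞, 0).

z∈(-2.3810,0).

Test eqn y'=λy, z=hλ:
  y_{n+1} = y_n + z·[23/25·y_n + 2/25·y_{n+1}] ⇒ (1 − 2/25z)y_{n+1} = (1 + 23/25z)y_n
  R(z) = (1 + 23/25z)/(1 − 2/25z).

Need |R(x)|<1, x<0.
x=-0.54: |R|=0.4824
R=−1: 1+23/25x = −1+2/25x ⇒ -21/25x=2 ⇒ x=2/(-21/25)=-2.3810
Confirm numerically:
  x=-2.139: |R|=0.82646 <1
  x=-1.825: |R|=0.59250 <1
  x=-1.762: |R|=0.54431 <1
  x=-1.584: |R|=0.40585 <1
  x=-2.872: |R|=1.33542 >1
  x=-2.802: |R|=1.28892 >1
  x=-2.795: |R|=1.28424 >1
So |R|<1 on (-2.3810, 0).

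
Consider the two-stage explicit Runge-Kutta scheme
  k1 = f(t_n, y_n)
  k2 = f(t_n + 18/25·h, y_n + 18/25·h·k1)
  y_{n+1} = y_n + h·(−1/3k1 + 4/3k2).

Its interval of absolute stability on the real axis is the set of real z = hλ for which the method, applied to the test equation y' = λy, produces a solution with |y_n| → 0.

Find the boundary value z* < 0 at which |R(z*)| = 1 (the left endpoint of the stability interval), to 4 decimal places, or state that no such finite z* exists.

left endpoint -1.0417.

On y'=λy, z=hλ:
  k1=λy_n ⇒ h·k1=z·y_n;  k2=λ(1+18/25z)y_n ⇒ h·k2=z(1+18/25z)y_n
  y_{n+1}/y_n = 1 − 1/3z + 4/3z(1+18/25z) = 1 + z + 24/25z²
  so R(z) = 1 + z + 24/25z².

Boundary: |R(x)|=1, x<0.
x=-0.96: |R|=0.9247
R=1: x+24/25x²=0 ⇒ x=−25/24=-1.0417; min R=1−1/(4·24/25)=0.7396>−1
Confirm numerically:
  x=-0.684: |R|=0.76514 <1
  x=-0.622: |R|=0.74941 <1
  x=-0.563: |R|=0.74129 <1
  x=-0.438: |R|=0.74617 <1
  x=-1.404: |R|=1.48837 >1
  x=-1.355: |R|=1.40758 >1
  x=-1.266: |R|=1.27265 >1
Stable set (-1.0417, 0).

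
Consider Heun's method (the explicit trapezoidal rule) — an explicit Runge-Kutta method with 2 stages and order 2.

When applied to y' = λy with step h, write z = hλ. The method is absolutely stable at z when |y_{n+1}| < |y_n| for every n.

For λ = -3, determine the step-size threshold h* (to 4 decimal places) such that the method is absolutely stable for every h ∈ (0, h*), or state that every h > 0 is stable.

Set f=λy, z=hλ:
  order 2, 2-stage ⇒ R(z)=1+z+z^2/2
  (e.g. R(-1.11)=0.50605, |R|=0.50605)

Boundary: |R(x)|=1, x<0.
x=-1.11: |R|=0.5060
|R(-1.1)|=0.5050 |R(-0.92)|=0.5032 |R(-0.54)|=0.6058
Bisect:
  x_lo=-2.5251 |R|=1.6630  x_hi=-0.3132 |R|=0.7358
  mid=-1.41918 |R|=0.58786 →hi
  mid=-1.97215 |R|=0.97254 →hi
  mid=-2.24863 |R|=1.27954 →lo
  mid=-2.11039 |R|=1.11648 →lo
  mid=-2.04127 |R|=1.04212 →lo
  mid=-2.00671 |R|=1.00673 →lo
  mid=-1.98943 |R|=0.98948 →hi
  mid=-1.99807 |R|=0.99807 →hi
  mid=-2.00239 |R|=1.00239 →lo
  mid=-2.00023 |R|=1.00023 →lo
  ...
  [-2.00009,-1.99996] ⇒ x*=-2.0000
So |R|<1 on (-2.0000, 0).

(-2.0000,0); λ=-3 ⇒ h* = 0.6667.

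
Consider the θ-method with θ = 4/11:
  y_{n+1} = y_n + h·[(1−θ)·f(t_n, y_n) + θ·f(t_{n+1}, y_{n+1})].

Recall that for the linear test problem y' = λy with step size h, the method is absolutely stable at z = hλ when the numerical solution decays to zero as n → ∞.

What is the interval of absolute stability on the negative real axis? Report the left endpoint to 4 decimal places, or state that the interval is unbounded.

Set f=λy, z=hλ:
  y_{n+1} = y_n + z·[7/11·y_n + 4/11·y_{n+1}] ⇒ (1 − 4/11z)y_{n+1} = (1 + 7/11z)y_n
  R(z) = (1 + 7/11z)/(1 − 4/11z).

Boundary: |R(x)|=1, x<0.
x=-0.5: |R|=0.5769
R=−1: 1+7/11x = −1+4/11x ⇒ -3/11x=2 ⇒ x=2/(-3/11)=-7.3333
Confirm numerically:
  x=-6.742: |R|=0.95328 <1
  x=-6.037: |R|=0.88935 <1
  x=-5.308: |R|=0.81149 <1
  x=-4.171: |R|=0.65731 <1
  x=-7.880: |R|=1.03857 >1
  x=-7.391: |R|=1.00426 >1
Interval (-7.3333, 0).

z∈(-7.3333,0).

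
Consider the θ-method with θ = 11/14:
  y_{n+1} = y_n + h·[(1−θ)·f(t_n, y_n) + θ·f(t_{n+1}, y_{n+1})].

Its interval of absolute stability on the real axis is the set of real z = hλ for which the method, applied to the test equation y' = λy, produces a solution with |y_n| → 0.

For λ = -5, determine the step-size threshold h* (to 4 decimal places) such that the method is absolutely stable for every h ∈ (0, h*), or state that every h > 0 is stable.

(−∞, 0) — no finite endpoint. Any h>0 works for λ=-5.

Set f=λy, z=hλ:
  y_{n+1} = y_n + z·[3/14·y_n + 11/14·y_{n+1}] ⇒ (1 − 11/14z)y_{n+1} = (1 + 3/14z)y_n
  R(z) = (1 + 3/14z)/(1 − 11/14z).

Find x<0 with |R(x)|<1.
x=-1.33: |R|=0.3496
x=-2: |R|=0.2222
x=-10: |R|=0.1290
x=-100: |R|=0.2567
θ=11/14≥1/2 ⇒ |1+3/14x|<|1−11/14x| ∀x<0 ⇒ stable on all of ℝ⁻.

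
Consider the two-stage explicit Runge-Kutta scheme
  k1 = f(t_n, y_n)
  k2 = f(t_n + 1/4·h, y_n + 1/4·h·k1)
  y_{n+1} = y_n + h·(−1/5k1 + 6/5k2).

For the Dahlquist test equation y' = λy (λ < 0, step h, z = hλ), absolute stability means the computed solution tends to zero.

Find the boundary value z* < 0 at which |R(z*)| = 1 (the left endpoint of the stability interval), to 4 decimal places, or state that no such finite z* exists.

z* = -3.3333.

On y'=λy, z=hλ:
  k1=λy_n ⇒ h·k1=z·y_n;  k2=λ(1+1/4z)y_n ⇒ h·k2=z(1+1/4z)y_n
  y_{n+1}/y_n = 1 − 1/5z + 6/5z(1+1/4z) = 1 + z + 3/10z²
  Hence R(z) = 1 + z + 3/10z².

Find x<0 with |R(x)|<1.
x=-0.69: |R|=0.4528
R=1: x+3/10x²=0 ⇒ x=−10/3=-3.3333; min R=1−1/(4·3/10)=0.1667>−1
Confirm numerically:
  x=-3.072: |R|=0.75916 <1
  x=-3.050: |R|=0.74075 <1
  x=-2.126: |R|=0.22996 <1
  x=-1.968: |R|=0.19391 <1
  x=-3.591: |R|=1.27758 >1
  x=-3.548: |R|=1.22849 >1
Stable set (-3.3333, 0).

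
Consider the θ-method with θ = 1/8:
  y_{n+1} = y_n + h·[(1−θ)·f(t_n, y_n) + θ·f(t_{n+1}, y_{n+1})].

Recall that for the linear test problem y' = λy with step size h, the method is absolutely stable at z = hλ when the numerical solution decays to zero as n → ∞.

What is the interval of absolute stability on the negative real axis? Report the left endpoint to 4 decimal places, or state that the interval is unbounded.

With y'=λy (z=hλ):
  y_{n+1} = y_n + z·[7/8·y_n + 1/8·y_{n+1}] ⇒ (1 − 1/8z)y_{n+1} = (1 + 7/8z)y_n
  so R(z) = (1 + 7/8z)/(1 − 1/8z).

Need |R(x)|<1, x<0.
x=-1.4: |R|=0.1915
R=−1: 1+7/8x = −1+1/8x ⇒ -3/4x=2 ⇒ x=2/(-3/4)=-2.6667
Confirm numerically:
  x=-2.503: |R|=0.90650 <1
  x=-2.362: |R|=0.82359 <1
  x=-1.736: |R|=0.42646 <1
  x=-1.519: |R|=0.27660 <1
  x=-3.043: |R|=1.20447 >1
  x=-3.040: |R|=1.20290 >1
Interval (-2.6667, 0).

(-2.6667, 0).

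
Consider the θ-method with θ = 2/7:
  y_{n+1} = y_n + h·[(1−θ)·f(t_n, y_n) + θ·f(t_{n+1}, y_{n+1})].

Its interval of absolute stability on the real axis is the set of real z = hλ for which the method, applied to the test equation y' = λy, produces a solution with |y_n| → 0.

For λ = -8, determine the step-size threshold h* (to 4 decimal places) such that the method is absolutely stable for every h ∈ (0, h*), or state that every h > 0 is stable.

Test eqn y'=λy, z=hλ:
  y_{n+1} = y_n + z·[5/7·y_n + 2/7·y_{n+1}] ⇒ (1 − 2/7z)y_{n+1} = (1 + 5/7z)y_n
  so R(z) = (1 + 5/7z)/(1 − 2/7z).

Find x<0 with |R(x)|<1.
x=-0.35: |R|=0.6818
R=−1: 1+5/7x = −1+2/7x ⇒ -3/7x=2 ⇒ x=2/(-3/7)=-4.6667
Confirm numerically:
  x=-4.359: |R|=0.94128 <1
  x=-3.771: |R|=0.81522 <1
  x=-2.686: |R|=0.51972 <1
  x=-2.197: |R|=0.34975 <1
  x=-5.101: |R|=1.07575 >1
  x=-4.693: |R|=1.00482 >1
So |R|<1 on (-4.6667, 0).

(-4.6667,0); λ=-8 ⇒ h* = (14/3)/8 = 0.5833.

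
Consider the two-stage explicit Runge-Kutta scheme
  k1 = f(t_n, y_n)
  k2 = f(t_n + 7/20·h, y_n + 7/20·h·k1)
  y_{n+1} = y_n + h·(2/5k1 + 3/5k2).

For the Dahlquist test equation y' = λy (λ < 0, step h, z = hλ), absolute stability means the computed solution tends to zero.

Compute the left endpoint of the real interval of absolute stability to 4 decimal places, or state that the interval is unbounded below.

z* = -4.7619.

On y'=λy, z=hλ:
  k1=λy_n ⇒ h·k1=z·y_n;  k2=λ(1+7/20z)y_n ⇒ h·k2=z(1+7/20z)y_n
  y_{n+1}/y_n = 1 + 2/5z + 3/5z(1+7/20z) = 1 + z + 21/100z²
  so R(z) = 1 + z + 21/100z².

Find x<0 with |R(x)|<1.
x=-0.36: |R|=0.6672
R=1: x+21/100x²=0 ⇒ x=−100/21=-4.7619; min R=1−1/(4·21/100)=-0.1905>−1
Confirm numerically:
  x=-4.257: |R|=0.54863 <1
  x=-3.508: |R|=0.07627 <1
  x=-3.242: |R|=0.03478 <1
  x=-1.952: |R|=0.15184 <1
  x=-4.991: |R|=1.24012 >1
  x=-4.990: |R|=1.23902 >1
  x=-4.981: |R|=1.22918 >1
Interval (-4.7619, 0).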